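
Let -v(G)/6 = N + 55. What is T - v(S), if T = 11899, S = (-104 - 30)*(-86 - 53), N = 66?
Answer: 12625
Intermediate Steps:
S = 18626 (S = -134*(-139) = 18626)
v(G) = -726 (v(G) = -6*(66 + 55) = -6*121 = -726)
T - v(S) = 11899 - 1*(-726) = 11899 + 726 = 12625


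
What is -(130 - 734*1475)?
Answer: 1082520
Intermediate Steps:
-(130 - 734*1475) = -(130 - 1082650) = -1*(-1082520) = 1082520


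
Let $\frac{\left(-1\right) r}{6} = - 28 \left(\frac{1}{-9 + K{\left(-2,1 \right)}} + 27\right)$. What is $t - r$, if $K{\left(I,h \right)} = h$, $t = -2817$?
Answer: $-7332$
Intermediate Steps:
$r = 4515$ ($r = - 6 \left(- 28 \left(\frac{1}{-9 + 1} + 27\right)\right) = - 6 \left(- 28 \left(\frac{1}{-8} + 27\right)\right) = - 6 \left(- 28 \left(- \frac{1}{8} + 27\right)\right) = - 6 \left(\left(-28\right) \frac{215}{8}\right) = \left(-6\right) \left(- \frac{1505}{2}\right) = 4515$)
$t - r = -2817 - 4515 = -7332$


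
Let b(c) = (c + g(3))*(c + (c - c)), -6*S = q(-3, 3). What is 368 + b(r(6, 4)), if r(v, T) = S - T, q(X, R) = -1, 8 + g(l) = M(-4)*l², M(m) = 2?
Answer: 12397/36 ≈ 344.36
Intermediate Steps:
g(l) = -8 + 2*l²
S = ⅙ (S = -⅙*(-1) = ⅙ ≈ 0.16667)
r(v, T) = ⅙ - T
b(c) = c*(10 + c) (b(c) = (c + (-8 + 2*3²))*(c + (c - c)) = (c + (-8 + 2*9))*(c + 0) = (c + (-8 + 18))*c = (c + 10)*c = (10 + c)*c = c*(10 + c))
368 + b(r(6, 4)) = 368 + (⅙ - 1*4)*(10 + (⅙ - 1*4)) = 368 + (⅙ - 4)*(10 + (⅙ - 4)) = 368 - 23*(10 - 23/6)/6 = 368 - 23/6*37/6 = 368 - 851/36 = 12397/36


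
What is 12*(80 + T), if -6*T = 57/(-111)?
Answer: 35558/37 ≈ 961.03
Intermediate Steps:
T = 19/222 (T = -19/(2*(-111)) = -19*(-1)/(2*111) = -⅙*(-19/37) = 19/222 ≈ 0.085586)
12*(80 + T) = 12*(80 + 19/222) = 12*(17779/222) = 35558/37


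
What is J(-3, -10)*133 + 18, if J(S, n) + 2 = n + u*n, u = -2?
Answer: 1082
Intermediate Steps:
J(S, n) = -2 - n (J(S, n) = -2 + (n - 2*n) = -2 - n)
J(-3, -10)*133 + 18 = (-2 - 1*(-10))*133 + 18 = (-2 + 10)*133 + 18 = 8*133 + 18 = 1064 + 18 = 1082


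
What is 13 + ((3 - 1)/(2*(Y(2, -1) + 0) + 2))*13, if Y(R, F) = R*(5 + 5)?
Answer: 286/21 ≈ 13.619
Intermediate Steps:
Y(R, F) = 10*R (Y(R, F) = R*10 = 10*R)
13 + ((3 - 1)/(2*(Y(2, -1) + 0) + 2))*13 = 13 + ((3 - 1)/(2*(10*2 + 0) + 2))*13 = 13 + (2/(2*(20 + 0) + 2))*13 = 13 + (2/(2*20 + 2))*13 = 13 + (2/(40 + 2))*13 = 13 + (2/42)*13 = 13 + (2*(1/42))*13 = 13 + (1/21)*13 = 13 + 13/21 = 286/21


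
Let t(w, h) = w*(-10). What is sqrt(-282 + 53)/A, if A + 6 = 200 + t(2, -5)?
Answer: I*sqrt(229)/174 ≈ 0.08697*I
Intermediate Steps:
t(w, h) = -10*w
A = 174 (A = -6 + (200 - 10*2) = -6 + (200 - 20) = -6 + 180 = 174)
sqrt(-282 + 53)/A = sqrt(-282 + 53)/174 = sqrt(-229)*(1/174) = (I*sqrt(229))*(1/174) = I*sqrt(229)/174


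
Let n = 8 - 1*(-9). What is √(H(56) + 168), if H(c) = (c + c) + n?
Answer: 3*√33 ≈ 17.234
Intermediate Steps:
n = 17 (n = 8 + 9 = 17)
H(c) = 17 + 2*c (H(c) = (c + c) + 17 = 2*c + 17 = 17 + 2*c)
√(H(56) + 168) = √((17 + 2*56) + 168) = √((17 + 112) + 168) = √(129 + 168) = √297 = 3*√33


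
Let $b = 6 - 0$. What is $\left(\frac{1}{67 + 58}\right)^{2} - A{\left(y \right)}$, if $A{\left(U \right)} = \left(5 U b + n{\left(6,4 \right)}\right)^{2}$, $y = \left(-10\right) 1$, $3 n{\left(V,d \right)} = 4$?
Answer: $- \frac{12543999991}{140625} \approx -89202.0$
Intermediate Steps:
$n{\left(V,d \right)} = \frac{4}{3}$ ($n{\left(V,d \right)} = \frac{1}{3} \cdot 4 = \frac{4}{3}$)
$y = -10$
$b = 6$ ($b = 6 + 0 = 6$)
$A{\left(U \right)} = \left(\frac{4}{3} + 30 U\right)^{2}$ ($A{\left(U \right)} = \left(5 U 6 + \frac{4}{3}\right)^{2} = \left(30 U + \frac{4}{3}\right)^{2} = \left(\frac{4}{3} + 30 U\right)^{2}$)
$\left(\frac{1}{67 + 58}\right)^{2} - A{\left(y \right)} = \left(\frac{1}{67 + 58}\right)^{2} - \frac{4 \left(2 + 45 \left(-10\right)\right)^{2}}{9} = \left(\frac{1}{125}\right)^{2} - \frac{4 \left(2 - 450\right)^{2}}{9} = \left(\frac{1}{125}\right)^{2} - \frac{4 \left(-448\right)^{2}}{9} = \frac{1}{15625} - \frac{4}{9} \cdot 200704 = \frac{1}{15625} - \frac{802816}{9} = - \frac{12543999991}{140625}$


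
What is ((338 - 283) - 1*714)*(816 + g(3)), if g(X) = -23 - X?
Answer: -520610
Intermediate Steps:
((338 - 283) - 1*714)*(816 + g(3)) = ((338 - 283) - 1*714)*(816 + (-23 - 1*3)) = (55 - 714)*(816 + (-23 - 3)) = -659*(816 - 26) = -659*790 = -520610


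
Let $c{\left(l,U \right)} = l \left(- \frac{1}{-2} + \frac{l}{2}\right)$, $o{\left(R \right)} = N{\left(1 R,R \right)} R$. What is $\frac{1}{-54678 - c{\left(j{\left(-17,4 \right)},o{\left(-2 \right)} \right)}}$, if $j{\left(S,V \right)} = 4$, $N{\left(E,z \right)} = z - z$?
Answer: $- \frac{1}{54688} \approx -1.8286 \cdot 10^{-5}$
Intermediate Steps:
$N{\left(E,z \right)} = 0$
$o{\left(R \right)} = 0$ ($o{\left(R \right)} = 0 R = 0$)
$c{\left(l,U \right)} = l \left(\frac{1}{2} + \frac{l}{2}\right)$ ($c{\left(l,U \right)} = l \left(\left(-1\right) \left(- \frac{1}{2}\right) + l \frac{1}{2}\right) = l \left(\frac{1}{2} + \frac{l}{2}\right)$)
$\frac{1}{-54678 - c{\left(j{\left(-17,4 \right)},o{\left(-2 \right)} \right)}} = \frac{1}{-54678 - \frac{1}{2} \cdot 4 \left(1 + 4\right)} = \frac{1}{-54678 - \frac{1}{2} \cdot 4 \cdot 5} = \frac{1}{-54678 - 10} = \frac{1}{-54688} = - \frac{1}{54688}$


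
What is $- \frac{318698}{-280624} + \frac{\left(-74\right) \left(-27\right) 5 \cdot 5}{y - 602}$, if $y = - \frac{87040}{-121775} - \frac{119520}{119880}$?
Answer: $- \frac{28031382040550663}{342686693414456} \approx -81.799$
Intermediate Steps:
$y = - \frac{2288996}{8110215}$ ($y = \left(-87040\right) \left(- \frac{1}{121775}\right) - \frac{332}{333} = \frac{17408}{24355} - \frac{332}{333} = - \frac{2288996}{8110215} \approx -0.28224$)
$- \frac{318698}{-280624} + \frac{\left(-74\right) \left(-27\right) 5 \cdot 5}{y - 602} = - \frac{318698}{-280624} + \frac{\left(-74\right) \left(-27\right) 5 \cdot 5}{- \frac{2288996}{8110215} - 602} = \left(-318698\right) \left(- \frac{1}{280624}\right) + \frac{1998 \cdot 25}{- \frac{2288996}{8110215} - 602} = \frac{159349}{140312} + \frac{49950}{- \frac{4884638426}{8110215}} = \frac{159349}{140312} + 49950 \left(- \frac{8110215}{4884638426}\right) = \frac{159349}{140312} - \frac{202552619625}{2442319213} = - \frac{28031382040550663}{342686693414456}$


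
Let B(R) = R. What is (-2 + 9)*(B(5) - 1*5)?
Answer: 0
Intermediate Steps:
(-2 + 9)*(B(5) - 1*5) = (-2 + 9)*(5 - 1*5) = 7*(5 - 5) = 7*0 = 0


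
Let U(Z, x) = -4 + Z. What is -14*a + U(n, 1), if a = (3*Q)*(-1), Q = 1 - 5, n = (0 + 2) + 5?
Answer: -165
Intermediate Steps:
n = 7 (n = 2 + 5 = 7)
Q = -4
a = 12 (a = (3*(-4))*(-1) = -12*(-1) = 12)
-14*a + U(n, 1) = -14*12 + (-4 + 7) = -168 + 3 = -165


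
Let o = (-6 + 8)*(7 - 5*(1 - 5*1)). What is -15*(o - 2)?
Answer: -780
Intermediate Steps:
o = 54 (o = 2*(7 - 5*(1 - 5)) = 2*(7 - 5*(-4)) = 2*(7 + 20) = 2*27 = 54)
-15*(o - 2) = -15*(54 - 2) = -15*52 = -780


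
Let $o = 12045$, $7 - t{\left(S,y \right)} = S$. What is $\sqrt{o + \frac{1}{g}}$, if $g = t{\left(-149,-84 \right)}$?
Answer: $\frac{\sqrt{73281819}}{78} \approx 109.75$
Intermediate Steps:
$t{\left(S,y \right)} = 7 - S$
$g = 156$ ($g = 7 - -149 = 7 + 149 = 156$)
$\sqrt{o + \frac{1}{g}} = \sqrt{12045 + \frac{1}{156}} = \sqrt{\frac{1879021}{156}} = \frac{\sqrt{73281819}}{78}$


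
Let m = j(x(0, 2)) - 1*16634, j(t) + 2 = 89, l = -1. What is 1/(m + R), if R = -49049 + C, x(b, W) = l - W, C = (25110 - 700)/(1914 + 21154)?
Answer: -11534/756572059 ≈ -1.5245e-5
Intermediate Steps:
C = 12205/11534 (C = 24410/23068 = 24410*(1/23068) = 12205/11534 ≈ 1.0582)
x(b, W) = -1 - W
j(t) = 87 (j(t) = -2 + 89 = 87)
R = -565718961/11534 (R = -49049 + 12205/11534 = -565718961/11534 ≈ -49048.)
m = -16547 (m = 87 - 1*16634 = 87 - 16634 = -16547)
1/(m + R) = 1/(-16547 - 565718961/11534) = 1/(-756572059/11534) = -11534/756572059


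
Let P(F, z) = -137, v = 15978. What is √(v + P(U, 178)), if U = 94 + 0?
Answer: √15841 ≈ 125.86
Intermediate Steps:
U = 94
√(v + P(U, 178)) = √(15978 - 137) = √15841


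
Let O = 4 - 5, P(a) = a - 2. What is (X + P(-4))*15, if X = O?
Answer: -105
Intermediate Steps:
P(a) = -2 + a
O = -1
X = -1
(X + P(-4))*15 = (-1 + (-2 - 4))*15 = (-1 - 6)*15 = -7*15 = -105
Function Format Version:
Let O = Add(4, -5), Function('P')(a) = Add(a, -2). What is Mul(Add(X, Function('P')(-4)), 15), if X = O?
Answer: -105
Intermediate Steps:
Function('P')(a) = Add(-2, a)
O = -1
X = -1
Mul(Add(X, Function('P')(-4)), 15) = Mul(Add(-1, Add(-2, -4)), 15) = Mul(Add(-1, -6), 15) = Mul(-7, 15) = -105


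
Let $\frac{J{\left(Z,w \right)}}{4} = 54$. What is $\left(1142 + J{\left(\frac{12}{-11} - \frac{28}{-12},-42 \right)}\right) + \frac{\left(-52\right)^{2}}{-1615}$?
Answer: $\frac{2190466}{1615} \approx 1356.3$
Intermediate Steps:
$J{\left(Z,w \right)} = 216$ ($J{\left(Z,w \right)} = 4 \cdot 54 = 216$)
$\left(1142 + J{\left(\frac{12}{-11} - \frac{28}{-12},-42 \right)}\right) + \frac{\left(-52\right)^{2}}{-1615} = \left(1142 + 216\right) + \frac{\left(-52\right)^{2}}{-1615} = 1358 + 2704 \left(- \frac{1}{1615}\right) = 1358 - \frac{2704}{1615} = \frac{2190466}{1615}$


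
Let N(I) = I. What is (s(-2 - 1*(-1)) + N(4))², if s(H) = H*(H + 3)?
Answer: 4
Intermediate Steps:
s(H) = H*(3 + H)
(s(-2 - 1*(-1)) + N(4))² = ((-2 - 1*(-1))*(3 + (-2 - 1*(-1))) + 4)² = ((-2 + 1)*(3 + (-2 + 1)) + 4)² = (-(3 - 1) + 4)² = (-1*2 + 4)² = (-2 + 4)² = 2² = 4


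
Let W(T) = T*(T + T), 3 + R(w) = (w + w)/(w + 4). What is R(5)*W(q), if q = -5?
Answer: -850/9 ≈ -94.444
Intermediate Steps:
R(w) = -3 + 2*w/(4 + w) (R(w) = -3 + (w + w)/(w + 4) = -3 + (2*w)/(4 + w) = -3 + 2*w/(4 + w))
W(T) = 2*T² (W(T) = T*(2*T) = 2*T²)
R(5)*W(q) = ((-12 - 1*5)/(4 + 5))*(2*(-5)²) = ((-12 - 5)/9)*(2*25) = ((⅑)*(-17))*50 = -17/9*50 = -850/9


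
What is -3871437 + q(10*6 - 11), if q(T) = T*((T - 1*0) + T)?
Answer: -3866635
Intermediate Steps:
q(T) = 2*T² (q(T) = T*((T + 0) + T) = T*(T + T) = T*(2*T) = 2*T²)
-3871437 + q(10*6 - 11) = -3871437 + 2*(10*6 - 11)² = -3871437 + 2*(60 - 11)² = -3871437 + 2*49² = -3871437 + 2*2401 = -3871437 + 4802 = -3866635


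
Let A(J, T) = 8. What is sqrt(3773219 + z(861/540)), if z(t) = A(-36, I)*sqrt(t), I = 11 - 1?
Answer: sqrt(848974275 + 60*sqrt(1435))/15 ≈ 1942.5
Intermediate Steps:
I = 10
z(t) = 8*sqrt(t)
sqrt(3773219 + z(861/540)) = sqrt(3773219 + 8*sqrt(861/540)) = sqrt(3773219 + 8*sqrt(861*(1/540))) = sqrt(3773219 + 8*sqrt(287/180)) = sqrt(3773219 + 8*(sqrt(1435)/30)) = sqrt(3773219 + 4*sqrt(1435)/15)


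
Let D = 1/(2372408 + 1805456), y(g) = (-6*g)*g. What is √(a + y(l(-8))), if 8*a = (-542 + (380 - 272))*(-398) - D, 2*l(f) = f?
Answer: 3*√41688247554325615/4177864 ≈ 146.61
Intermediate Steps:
l(f) = f/2
y(g) = -6*g²
D = 1/4177864 ≈ 2.3936e-7
a = 721650804447/33422912 (a = ((-542 + (380 - 272))*(-398) - 1*1/4177864)/8 = ((-542 + 108)*(-398) - 1/4177864)/8 = (-434*(-398) - 1/4177864)/8 = (172732 - 1/4177864)/8 = (⅛)*(721650804447/4177864) = 721650804447/33422912 ≈ 21592.)
√(a + y(l(-8))) = √(721650804447/33422912 - 6*((½)*(-8))²) = √(721650804447/33422912 - 6*(-4)²) = √(721650804447/33422912 - 6*16) = √(721650804447/33422912 - 96) = √(718442204895/33422912) = 3*√41688247554325615/4177864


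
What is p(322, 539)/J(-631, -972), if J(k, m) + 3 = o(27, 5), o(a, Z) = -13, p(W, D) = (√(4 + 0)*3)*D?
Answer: -1617/8 ≈ -202.13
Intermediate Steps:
p(W, D) = 6*D (p(W, D) = (√4*3)*D = (2*3)*D = 6*D)
J(k, m) = -16 (J(k, m) = -3 - 13 = -16)
p(322, 539)/J(-631, -972) = (6*539)/(-16) = 3234*(-1/16) = -1617/8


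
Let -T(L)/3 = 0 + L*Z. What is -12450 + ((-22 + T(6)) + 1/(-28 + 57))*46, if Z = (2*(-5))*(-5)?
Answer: -1590952/29 ≈ -54860.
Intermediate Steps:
Z = 50 (Z = -10*(-5) = 50)
T(L) = -150*L (T(L) = -3*(0 + L*50) = -3*(0 + 50*L) = -150*L)
-12450 + ((-22 + T(6)) + 1/(-28 + 57))*46 = -12450 + ((-22 - 150*6) + 1/(-28 + 57))*46 = -12450 + ((-22 - 900) + 1/29)*46 = -12450 + (-922 + 1/29)*46 = -12450 - 26737/29*46 = -12450 - 1229902/29 = -1590952/29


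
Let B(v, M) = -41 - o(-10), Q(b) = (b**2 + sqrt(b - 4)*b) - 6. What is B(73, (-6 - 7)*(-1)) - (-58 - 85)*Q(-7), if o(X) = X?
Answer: 6118 - 1001*I*sqrt(11) ≈ 6118.0 - 3319.9*I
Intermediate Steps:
Q(b) = -6 + b**2 + b*sqrt(-4 + b) (Q(b) = (b**2 + sqrt(-4 + b)*b) - 6 = (b**2 + b*sqrt(-4 + b)) - 6 = -6 + b**2 + b*sqrt(-4 + b))
B(v, M) = -31 (B(v, M) = -41 - 1*(-10) = -41 + 10 = -31)
B(73, (-6 - 7)*(-1)) - (-58 - 85)*Q(-7) = -31 - (-58 - 85)*(-6 + (-7)**2 - 7*sqrt(-4 - 7)) = -31 - (-143)*(-6 + 49 - 7*I*sqrt(11)) = -31 - (-143)*(43 - 7*I*sqrt(11)) = -31 - (-6149 + 1001*I*sqrt(11)) = -31 + (6149 - 1001*I*sqrt(11)) = 6118 - 1001*I*sqrt(11)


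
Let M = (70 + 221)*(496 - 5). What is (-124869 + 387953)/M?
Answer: 263084/142881 ≈ 1.8413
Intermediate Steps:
M = 142881 (M = 291*491 = 142881)
(-124869 + 387953)/M = (-124869 + 387953)/142881 = 263084*(1/142881) = 263084/142881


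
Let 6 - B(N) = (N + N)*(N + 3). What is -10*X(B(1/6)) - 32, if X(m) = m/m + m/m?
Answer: -52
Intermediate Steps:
B(N) = 6 - 2*N*(3 + N) (B(N) = 6 - (N + N)*(N + 3) = 6 - 2*N*(3 + N))
X(m) = 2 (X(m) = 1 + 1 = 2)
-10*X(B(1/6)) - 32 = -10*2 - 32 = -20 - 32 = -52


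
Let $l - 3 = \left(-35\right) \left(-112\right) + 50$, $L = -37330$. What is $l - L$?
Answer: $41303$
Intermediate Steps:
$l = 3973$ ($l = 3 + \left(\left(-35\right) \left(-112\right) + 50\right) = 3 + \left(3920 + 50\right) = 3 + 3970 = 3973$)
$l - L = 3973 - -37330 = 3973 + 37330 = 41303$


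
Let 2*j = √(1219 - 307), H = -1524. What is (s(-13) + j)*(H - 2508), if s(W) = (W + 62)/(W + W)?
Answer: 98784/13 - 8064*√57 ≈ -53283.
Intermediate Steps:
j = 2*√57 (j = √(1219 - 307)/2 = √912/2 = (4*√57)/2 = 2*√57 ≈ 15.100)
s(W) = (62 + W)/(2*W) (s(W) = (62 + W)/((2*W)) = (62 + W)*(1/(2*W)) = (62 + W)/(2*W))
(s(-13) + j)*(H - 2508) = ((½)*(62 - 13)/(-13) + 2*√57)*(-1524 - 2508) = ((½)*(-1/13)*49 + 2*√57)*(-4032) = (-49/26 + 2*√57)*(-4032) = 98784/13 - 8064*√57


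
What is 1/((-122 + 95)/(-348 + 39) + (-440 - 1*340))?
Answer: -103/80331 ≈ -0.0012822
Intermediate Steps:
1/((-122 + 95)/(-348 + 39) + (-440 - 1*340)) = 1/(-27/(-309) + (-440 - 340)) = 1/(-27*(-1/309) - 780) = 1/(9/103 - 780) = 1/(-80331/103) = -103/80331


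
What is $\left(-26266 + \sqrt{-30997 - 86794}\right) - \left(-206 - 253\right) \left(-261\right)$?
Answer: $-146065 + i \sqrt{117791} \approx -1.4607 \cdot 10^{5} + 343.21 i$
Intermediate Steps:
$\left(-26266 + \sqrt{-30997 - 86794}\right) - \left(-206 - 253\right) \left(-261\right) = \left(-26266 + \sqrt{-117791}\right) - \left(-206 - 253\right) \left(-261\right) = \left(-26266 + i \sqrt{117791}\right) - \left(-459\right) \left(-261\right) = \left(-26266 + i \sqrt{117791}\right) - 119799 = -146065 + i \sqrt{117791}$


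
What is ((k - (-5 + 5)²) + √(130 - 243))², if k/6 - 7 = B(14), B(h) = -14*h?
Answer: (1134 - I*√113)² ≈ 1.2858e+6 - 2.411e+4*I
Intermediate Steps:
k = -1134 (k = 42 + 6*(-14*14) = 42 + 6*(-196) = 42 - 1176 = -1134)
((k - (-5 + 5)²) + √(130 - 243))² = ((-1134 - (-5 + 5)²) + √(130 - 243))² = ((-1134 - 1*0²) + √(-113))² = ((-1134 - 1*0) + I*√113)² = ((-1134 + 0) + I*√113)² = (-1134 + I*√113)²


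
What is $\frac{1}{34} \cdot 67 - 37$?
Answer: $- \frac{1191}{34} \approx -35.029$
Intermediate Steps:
$\frac{1}{34} \cdot 67 - 37 = \frac{67}{34} - 37 = - \frac{1191}{34}$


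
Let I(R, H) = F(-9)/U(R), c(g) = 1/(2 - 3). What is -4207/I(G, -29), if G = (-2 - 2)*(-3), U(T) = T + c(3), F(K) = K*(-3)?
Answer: -46277/27 ≈ -1714.0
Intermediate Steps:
F(K) = -3*K
c(g) = -1 (c(g) = 1/(-1) = -1)
U(T) = -1 + T (U(T) = T - 1 = -1 + T)
G = 12 (G = -4*(-3) = 12)
I(R, H) = 27/(-1 + R) (I(R, H) = (-3*(-9))/(-1 + R) = 27/(-1 + R))
-4207/I(G, -29) = -4207/(27/(-1 + 12)) = -4207/(27/11) = -4207/(27*(1/11)) = -4207/27/11 = -4207*11/27 = -46277/27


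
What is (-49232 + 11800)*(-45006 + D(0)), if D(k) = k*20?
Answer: 1684664592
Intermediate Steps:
D(k) = 20*k
(-49232 + 11800)*(-45006 + D(0)) = (-49232 + 11800)*(-45006 + 20*0) = -37432*(-45006 + 0) = -37432*(-45006) = 1684664592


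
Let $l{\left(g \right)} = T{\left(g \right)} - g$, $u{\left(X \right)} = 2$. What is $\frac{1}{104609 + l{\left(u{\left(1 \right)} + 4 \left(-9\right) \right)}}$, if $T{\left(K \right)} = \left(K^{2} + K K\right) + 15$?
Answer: $\frac{1}{106970} \approx 9.3484 \cdot 10^{-6}$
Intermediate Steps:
$T{\left(K \right)} = 15 + 2 K^{2}$ ($T{\left(K \right)} = \left(K^{2} + K^{2}\right) + 15 = 2 K^{2} + 15 = 15 + 2 K^{2}$)
$l{\left(g \right)} = 15 - g + 2 g^{2}$ ($l{\left(g \right)} = \left(15 + 2 g^{2}\right) - g = 15 - g + 2 g^{2}$)
$\frac{1}{104609 + l{\left(u{\left(1 \right)} + 4 \left(-9\right) \right)}} = \frac{1}{104609 + \left(15 - \left(2 + 4 \left(-9\right)\right) + 2 \left(2 + 4 \left(-9\right)\right)^{2}\right)} = \frac{1}{104609 + \left(15 - \left(2 - 36\right) + 2 \left(2 - 36\right)^{2}\right)} = \frac{1}{104609 + \left(15 - -34 + 2 \left(-34\right)^{2}\right)} = \frac{1}{104609 + \left(15 + 34 + 2 \cdot 1156\right)} = \frac{1}{104609 + \left(15 + 34 + 2312\right)} = \frac{1}{104609 + 2361} = \frac{1}{106970}$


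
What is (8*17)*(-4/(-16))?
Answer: 34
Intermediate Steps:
(8*17)*(-4/(-16)) = 136*(-4*(-1/16)) = 136*(1/4) = 34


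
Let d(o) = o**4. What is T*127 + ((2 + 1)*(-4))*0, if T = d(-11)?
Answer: 1859407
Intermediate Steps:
T = 14641 (T = (-11)**4 = 14641)
T*127 + ((2 + 1)*(-4))*0 = 14641*127 + ((2 + 1)*(-4))*0 = 1859407 + (3*(-4))*0 = 1859407 - 12*0 = 1859407 + 0 = 1859407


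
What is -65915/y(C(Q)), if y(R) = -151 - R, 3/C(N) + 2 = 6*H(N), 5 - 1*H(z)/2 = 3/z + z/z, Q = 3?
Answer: 2241110/5137 ≈ 436.27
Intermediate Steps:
H(z) = 8 - 6/z (H(z) = 10 - 2*(3/z + z/z) = 10 - 2*(3/z + 1) = 10 - 2*(1 + 3/z) = 10 + (-2 - 6/z) = 8 - 6/z)
C(N) = 3/(46 - 36/N) (C(N) = 3/(-2 + 6*(8 - 6/N)) = 3/(-2 + (48 - 36/N)) = 3/(46 - 36/N))
-65915/y(C(Q)) = -65915/(-151 - 3*3/(2*(-18 + 23*3))) = -65915/(-151 - 3*3/(2*(-18 + 69))) = -65915/(-151 - 3*3/(2*51)) = -65915/(-151 - 1*3/34) = -65915/(-151 - 3/34) = -65915/(-5137/34) = -65915*(-34/5137) = 2241110/5137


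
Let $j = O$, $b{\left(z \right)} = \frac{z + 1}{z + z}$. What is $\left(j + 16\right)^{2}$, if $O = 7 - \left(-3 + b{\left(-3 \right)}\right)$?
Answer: $\frac{5929}{9} \approx 658.78$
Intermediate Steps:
$b{\left(z \right)} = \frac{1 + z}{2 z}$
$O = \frac{29}{3}$ ($O = 7 + \left(3 - \frac{1 - 3}{2 \left(-3\right)}\right) = 7 + \left(3 - \frac{1}{2} \left(- \frac{1}{3}\right) \left(-2\right)\right) = 7 + \left(3 - \frac{1}{3}\right) = 7 + \frac{8}{3} = \frac{29}{3} \approx 9.6667$)
$j = \frac{29}{3} \approx 9.6667$
$\left(j + 16\right)^{2} = \left(\frac{29}{3} + 16\right)^{2} = \left(\frac{77}{3}\right)^{2} = \frac{5929}{9}$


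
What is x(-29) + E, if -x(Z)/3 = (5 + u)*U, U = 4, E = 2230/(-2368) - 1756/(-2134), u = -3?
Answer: -30470025/1263328 ≈ -24.119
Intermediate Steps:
E = -150153/1263328 (E = 2230*(-1/2368) - 1756*(-1/2134) = -1115/1184 + 878/1067 = -150153/1263328 ≈ -0.11886)
x(Z) = -24 (x(Z) = -3*(5 - 3)*4 = -6*4 = -3*8 = -24)
x(-29) + E = -24 - 150153/1263328 = -30470025/1263328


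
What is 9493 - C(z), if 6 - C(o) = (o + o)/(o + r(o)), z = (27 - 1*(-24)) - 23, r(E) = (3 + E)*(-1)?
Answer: 28405/3 ≈ 9468.3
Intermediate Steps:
r(E) = -3 - E
z = 28 (z = (27 + 24) - 23 = 51 - 23 = 28)
C(o) = 6 + 2*o/3 (C(o) = 6 - (o + o)/(o + (-3 - o)) = 6 - 2*o/(-3) = 6 - 2*o*(-1)/3 = 6 - (-2)*o/3 = 6 + 2*o/3)
9493 - C(z) = 9493 - (6 + (⅔)*28) = 9493 - (6 + 56/3) = 9493 - 1*74/3 = 9493 - 74/3 = 28405/3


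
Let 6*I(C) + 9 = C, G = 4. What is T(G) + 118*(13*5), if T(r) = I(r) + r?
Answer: 46039/6 ≈ 7673.2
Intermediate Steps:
I(C) = -3/2 + C/6
T(r) = -3/2 + 7*r/6 (T(r) = (-3/2 + r/6) + r = -3/2 + 7*r/6)
T(G) + 118*(13*5) = (-3/2 + (7/6)*4) + 118*(13*5) = (-3/2 + 14/3) + 118*65 = 19/6 + 7670 = 46039/6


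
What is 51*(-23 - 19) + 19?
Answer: -2123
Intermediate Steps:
51*(-23 - 19) + 19 = 51*(-42) + 19 = -2142 + 19 = -2123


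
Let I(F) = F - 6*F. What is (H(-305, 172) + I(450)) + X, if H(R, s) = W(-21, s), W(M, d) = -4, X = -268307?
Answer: -270561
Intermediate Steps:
I(F) = -5*F
H(R, s) = -4
(H(-305, 172) + I(450)) + X = (-4 - 5*450) - 268307 = (-4 - 2250) - 268307 = -2254 - 268307 = -270561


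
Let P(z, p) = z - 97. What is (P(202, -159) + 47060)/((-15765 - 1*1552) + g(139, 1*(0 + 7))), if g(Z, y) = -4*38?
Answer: -47165/17469 ≈ -2.6999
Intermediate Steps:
g(Z, y) = -152
P(z, p) = -97 + z
(P(202, -159) + 47060)/((-15765 - 1*1552) + g(139, 1*(0 + 7))) = ((-97 + 202) + 47060)/((-15765 - 1*1552) - 152) = (105 + 47060)/((-15765 - 1552) - 152) = 47165/(-17317 - 152) = 47165/(-17469) = 47165*(-1/17469) = -47165/17469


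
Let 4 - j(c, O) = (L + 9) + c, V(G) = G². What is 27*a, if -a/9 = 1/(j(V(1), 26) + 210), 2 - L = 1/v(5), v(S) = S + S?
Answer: -2430/2021 ≈ -1.2024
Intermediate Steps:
v(S) = 2*S
L = 19/10 (L = 2 - 1/(2*5) = 2 - 1/10 = 2 - 1*⅒ = 2 - ⅒ = 19/10 ≈ 1.9000)
j(c, O) = -69/10 - c (j(c, O) = 4 - ((19/10 + 9) + c) = 4 - (109/10 + c) = 4 + (-109/10 - c) = -69/10 - c)
a = -90/2021 (a = -9/((-69/10 - 1*1²) + 210) = -9/((-69/10 - 1*1) + 210) = -9/((-69/10 - 1) + 210) = -9/(-79/10 + 210) = -9/2021/10 = -9*10/2021 = -90/2021 ≈ -0.044532)
27*a = 27*(-90/2021) = -2430/2021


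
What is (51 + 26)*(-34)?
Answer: -2618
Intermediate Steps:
(51 + 26)*(-34) = 77*(-34) = -2618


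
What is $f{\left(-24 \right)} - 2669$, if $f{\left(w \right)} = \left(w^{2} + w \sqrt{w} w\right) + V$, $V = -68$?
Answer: $-2161 + 1152 i \sqrt{6} \approx -2161.0 + 2821.8 i$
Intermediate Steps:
$f{\left(w \right)} = -68 + w^{2} + w^{\frac{5}{2}}$ ($f{\left(w \right)} = \left(w^{2} + w \sqrt{w} w\right) - 68 = \left(w^{2} + w^{\frac{3}{2}} w\right) - 68 = \left(w^{2} + w^{\frac{5}{2}}\right) - 68 = -68 + w^{2} + w^{\frac{5}{2}}$)
$f{\left(-24 \right)} - 2669 = \left(-68 + \left(-24\right)^{2} + \left(-24\right)^{\frac{5}{2}}\right) - 2669 = \left(-68 + 576 + 1152 i \sqrt{6}\right) - 2669 = \left(508 + 1152 i \sqrt{6}\right) - 2669 = -2161 + 1152 i \sqrt{6}$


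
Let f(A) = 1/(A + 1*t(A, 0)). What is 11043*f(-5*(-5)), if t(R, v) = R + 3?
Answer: 11043/53 ≈ 208.36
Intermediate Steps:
t(R, v) = 3 + R
f(A) = 1/(3 + 2*A) (f(A) = 1/(A + 1*(3 + A)) = 1/(A + (3 + A)) = 1/(3 + 2*A))
11043*f(-5*(-5)) = 11043/(3 + 2*(-5*(-5))) = 11043/(3 + 2*25) = 11043/(3 + 50) = 11043/53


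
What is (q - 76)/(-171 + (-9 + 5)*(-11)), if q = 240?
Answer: -164/127 ≈ -1.2913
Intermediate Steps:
(q - 76)/(-171 + (-9 + 5)*(-11)) = (240 - 76)/(-171 + (-9 + 5)*(-11)) = 164/(-171 - 4*(-11)) = 164/(-171 + 44) = 164/(-127) = 164*(-1/127) = -164/127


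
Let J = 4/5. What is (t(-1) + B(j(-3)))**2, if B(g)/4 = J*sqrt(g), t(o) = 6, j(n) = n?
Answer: 132/25 + 192*I*sqrt(3)/5 ≈ 5.28 + 66.511*I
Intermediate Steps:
J = 4/5 (J = 4*(1/5) = 4/5 ≈ 0.80000)
B(g) = 16*sqrt(g)/5 (B(g) = 4*(4*sqrt(g)/5) = 16*sqrt(g)/5)
(t(-1) + B(j(-3)))**2 = (6 + 16*sqrt(-3)/5)**2 = (6 + 16*(I*sqrt(3))/5)**2 = (6 + 16*I*sqrt(3)/5)**2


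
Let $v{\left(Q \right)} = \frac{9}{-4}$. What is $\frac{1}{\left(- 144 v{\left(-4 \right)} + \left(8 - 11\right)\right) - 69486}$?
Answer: $- \frac{1}{69165} \approx -1.4458 \cdot 10^{-5}$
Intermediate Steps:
$v{\left(Q \right)} = - \frac{9}{4}$ ($v{\left(Q \right)} = 9 \left(- \frac{1}{4}\right) = - \frac{9}{4}$)
$\frac{1}{\left(- 144 v{\left(-4 \right)} + \left(8 - 11\right)\right) - 69486} = \frac{1}{\left(\left(-144\right) \left(- \frac{9}{4}\right) + \left(8 - 11\right)\right) - 69486} = \frac{1}{\left(324 + \left(8 - 11\right)\right) - 69486} = \frac{1}{\left(324 - 3\right) - 69486} = \frac{1}{321 - 69486} = \frac{1}{-69165} = - \frac{1}{69165}$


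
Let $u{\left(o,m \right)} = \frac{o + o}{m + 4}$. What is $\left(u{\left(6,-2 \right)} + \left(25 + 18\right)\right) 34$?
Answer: $1666$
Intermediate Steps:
$u{\left(o,m \right)} = \frac{2 o}{4 + m}$
$\left(u{\left(6,-2 \right)} + \left(25 + 18\right)\right) 34 = \left(2 \cdot 6 \frac{1}{4 - 2} + \left(25 + 18\right)\right) 34 = \left(2 \cdot 6 \cdot \frac{1}{2} + 43\right) 34 = \left(6 + 43\right) 34 = 49 \cdot 34 = 1666$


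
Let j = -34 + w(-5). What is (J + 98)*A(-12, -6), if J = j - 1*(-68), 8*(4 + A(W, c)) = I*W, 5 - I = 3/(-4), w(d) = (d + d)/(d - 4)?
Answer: -60499/36 ≈ -1680.5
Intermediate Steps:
w(d) = 2*d/(-4 + d) (w(d) = (2*d)/(-4 + d) = 2*d/(-4 + d))
j = -296/9 (j = -34 + 2*(-5)/(-4 - 5) = -34 + 2*(-5)/(-9) = -34 + 2*(-5)*(-⅑) = -34 + 10/9 = -296/9 ≈ -32.889)
I = 23/4 (I = 5 - 3/(-4) = 5 - 3*(-1)/4 = 5 - 1*(-¾) = 5 + ¾ = 23/4 ≈ 5.7500)
A(W, c) = -4 + 23*W/32 (A(W, c) = -4 + (23*W/4)/8 = -4 + 23*W/32)
J = 316/9 (J = -296/9 - 1*(-68) = -296/9 + 68 = 316/9 ≈ 35.111)
(J + 98)*A(-12, -6) = (316/9 + 98)*(-4 + (23/32)*(-12)) = 1198*(-4 - 69/8)/9 = (1198/9)*(-101/8) = -60499/36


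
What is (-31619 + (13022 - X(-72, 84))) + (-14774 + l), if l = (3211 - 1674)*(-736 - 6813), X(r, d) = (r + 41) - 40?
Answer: -11636113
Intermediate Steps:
X(r, d) = 1 + r (X(r, d) = (41 + r) - 40 = 1 + r)
l = -11602813 (l = 1537*(-7549) = -11602813)
(-31619 + (13022 - X(-72, 84))) + (-14774 + l) = (-31619 + (13022 - (1 - 72))) + (-14774 - 11602813) = (-31619 + (13022 - 1*(-71))) - 11617587 = (-31619 + (13022 + 71)) - 11617587 = (-31619 + 13093) - 11617587 = -18526 - 11617587 = -11636113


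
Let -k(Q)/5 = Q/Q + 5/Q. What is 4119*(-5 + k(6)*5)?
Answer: -418765/2 ≈ -2.0938e+5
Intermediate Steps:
k(Q) = -5 - 25/Q (k(Q) = -5*(Q/Q + 5/Q) = -5*(1 + 5/Q) = -5 - 25/Q)
4119*(-5 + k(6)*5) = 4119*(-5 + (-5 - 25/6)*5) = 4119*(-5 - 55/6*5) = 4119*(-5 - 275/6) = 4119*(-305/6) = -418765/2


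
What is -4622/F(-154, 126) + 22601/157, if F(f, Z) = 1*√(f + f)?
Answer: 22601/157 + 2311*I*√77/77 ≈ 143.96 + 263.36*I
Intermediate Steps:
F(f, Z) = √2*√f (F(f, Z) = 1*√(2*f) = 1*(√2*√f) = √2*√f)
-4622/F(-154, 126) + 22601/157 = -4622*(-I*√77/154) + 22601/157 = -(-2311)*I*√77/77 + 22601/157 = 2311*I*√77/77 + 22601/157 = 22601/157 + 2311*I*√77/77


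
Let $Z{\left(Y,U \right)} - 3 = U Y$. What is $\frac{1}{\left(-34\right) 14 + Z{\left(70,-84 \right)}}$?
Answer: $- \frac{1}{6353} \approx -0.00015741$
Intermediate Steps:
$Z{\left(Y,U \right)} = 3 + U Y$
$\frac{1}{\left(-34\right) 14 + Z{\left(70,-84 \right)}} = \frac{1}{\left(-34\right) 14 + \left(3 - 5880\right)} = \frac{1}{-476 + \left(3 - 5880\right)} = \frac{1}{-476 - 5877} = \frac{1}{-6353} = - \frac{1}{6353}$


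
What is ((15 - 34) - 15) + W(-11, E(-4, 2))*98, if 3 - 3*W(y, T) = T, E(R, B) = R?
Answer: 584/3 ≈ 194.67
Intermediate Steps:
W(y, T) = 1 - T/3
((15 - 34) - 15) + W(-11, E(-4, 2))*98 = ((15 - 34) - 15) + (1 - ⅓*(-4))*98 = (-19 - 15) + (1 + 4/3)*98 = -34 + (7/3)*98 = -34 + 686/3 = 584/3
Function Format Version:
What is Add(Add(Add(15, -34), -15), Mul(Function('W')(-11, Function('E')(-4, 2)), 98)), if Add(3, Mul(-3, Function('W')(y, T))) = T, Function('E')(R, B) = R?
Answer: Rational(584, 3) ≈ 194.67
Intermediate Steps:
Function('W')(y, T) = Add(1, Mul(Rational(-1, 3), T))
Add(Add(Add(15, -34), -15), Mul(Function('W')(-11, Function('E')(-4, 2)), 98)) = Add(Add(Add(15, -34), -15), Mul(Add(1, Mul(Rational(-1, 3), -4)), 98)) = Add(Add(-19, -15), Mul(Add(1, Rational(4, 3)), 98)) = Add(-34, Mul(Rational(7, 3), 98)) = Add(-34, Rational(686, 3)) = Rational(584, 3)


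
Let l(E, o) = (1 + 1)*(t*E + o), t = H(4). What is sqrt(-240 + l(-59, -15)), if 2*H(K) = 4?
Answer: I*sqrt(506) ≈ 22.494*I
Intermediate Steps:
H(K) = 2 (H(K) = (1/2)*4 = 2)
t = 2
l(E, o) = 2*o + 4*E (l(E, o) = (1 + 1)*(2*E + o) = 2*(o + 2*E) = 2*o + 4*E)
sqrt(-240 + l(-59, -15)) = sqrt(-240 + (2*(-15) + 4*(-59))) = sqrt(-240 + (-30 - 236)) = sqrt(-240 - 266) = sqrt(-506) = I*sqrt(506)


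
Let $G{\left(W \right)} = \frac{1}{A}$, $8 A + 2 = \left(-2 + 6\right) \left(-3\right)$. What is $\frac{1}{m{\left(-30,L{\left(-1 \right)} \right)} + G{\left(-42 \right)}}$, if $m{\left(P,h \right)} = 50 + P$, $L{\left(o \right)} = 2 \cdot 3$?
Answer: $\frac{7}{136} \approx 0.051471$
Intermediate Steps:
$L{\left(o \right)} = 6$
$A = - \frac{7}{4}$ ($A = - \frac{1}{4} + \frac{\left(-2 + 6\right) \left(-3\right)}{8} = - \frac{1}{4} + \frac{4 \left(-3\right)}{8} = - \frac{1}{4} + \frac{1}{8} \left(-12\right) = - \frac{1}{4} - \frac{3}{2} = - \frac{7}{4} \approx -1.75$)
$G{\left(W \right)} = - \frac{4}{7}$ ($G{\left(W \right)} = \frac{1}{- \frac{7}{4}} = - \frac{4}{7}$)
$\frac{1}{m{\left(-30,L{\left(-1 \right)} \right)} + G{\left(-42 \right)}} = \frac{1}{\left(50 - 30\right) - \frac{4}{7}} = \frac{1}{20 - \frac{4}{7}} = \frac{1}{\frac{136}{7}} = \frac{7}{136}$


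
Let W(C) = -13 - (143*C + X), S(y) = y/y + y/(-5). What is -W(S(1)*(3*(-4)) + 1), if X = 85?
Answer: -5659/5 ≈ -1131.8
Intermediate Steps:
S(y) = 1 - y/5 (S(y) = 1 + y*(-⅕) = 1 - y/5)
W(C) = -98 - 143*C (W(C) = -13 - (143*C + 85) = -13 - (85 + 143*C) = -13 + (-85 - 143*C) = -98 - 143*C)
-W(S(1)*(3*(-4)) + 1) = -(-98 - 143*((1 - ⅕*1)*(3*(-4)) + 1)) = -(-98 - 143*((1 - ⅕)*(-12) + 1)) = -(-98 - 143*((⅘)*(-12) + 1)) = -(-98 - 143*(-48/5 + 1)) = -(-98 - 143*(-43/5)) = -(-98 + 6149/5) = -1*5659/5 = -5659/5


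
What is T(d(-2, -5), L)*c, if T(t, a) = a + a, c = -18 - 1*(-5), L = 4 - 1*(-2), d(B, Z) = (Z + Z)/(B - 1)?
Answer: -156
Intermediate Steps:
d(B, Z) = 2*Z/(-1 + B) (d(B, Z) = (2*Z)/(-1 + B) = 2*Z/(-1 + B))
L = 6 (L = 4 + 2 = 6)
c = -13 (c = -18 + 5 = -13)
T(t, a) = 2*a
T(d(-2, -5), L)*c = (2*6)*(-13) = 12*(-13) = -156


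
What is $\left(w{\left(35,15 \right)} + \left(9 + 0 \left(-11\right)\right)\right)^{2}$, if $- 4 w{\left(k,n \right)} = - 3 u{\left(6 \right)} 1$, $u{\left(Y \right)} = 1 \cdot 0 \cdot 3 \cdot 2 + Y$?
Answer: $\frac{729}{4} \approx 182.25$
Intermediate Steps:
$u{\left(Y \right)} = Y$ ($u{\left(Y \right)} = 1 \cdot 0 \cdot 2 + Y = 1 \cdot 0 + Y = 0 + Y = Y$)
$w{\left(k,n \right)} = \frac{9}{2}$ ($w{\left(k,n \right)} = - \frac{\left(-3\right) 6 \cdot 1}{4} = - \frac{\left(-18\right) 1}{4} = \left(- \frac{1}{4}\right) \left(-18\right) = \frac{9}{2}$)
$\left(w{\left(35,15 \right)} + \left(9 + 0 \left(-11\right)\right)\right)^{2} = \left(\frac{9}{2} + \left(9 + 0 \left(-11\right)\right)\right)^{2} = \left(\frac{9}{2} + \left(9 + 0\right)\right)^{2} = \left(\frac{9}{2} + 9\right)^{2} = \left(\frac{27}{2}\right)^{2} = \frac{729}{4}$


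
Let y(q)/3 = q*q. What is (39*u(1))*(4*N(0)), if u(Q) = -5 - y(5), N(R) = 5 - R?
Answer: -62400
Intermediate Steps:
y(q) = 3*q² (y(q) = 3*(q*q) = 3*q²)
u(Q) = -80 (u(Q) = -5 - 3*5² = -5 - 3*25 = -5 - 1*75 = -5 - 75 = -80)
(39*u(1))*(4*N(0)) = (39*(-80))*(4*(5 - 1*0)) = -12480*(5 + 0) = -12480*5 = -3120*20 = -62400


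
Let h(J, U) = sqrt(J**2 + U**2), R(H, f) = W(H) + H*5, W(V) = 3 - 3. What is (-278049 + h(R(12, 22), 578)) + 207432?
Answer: -70617 + 2*sqrt(84421) ≈ -70036.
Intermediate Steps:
W(V) = 0
R(H, f) = 5*H (R(H, f) = 0 + H*5 = 0 + 5*H = 5*H)
(-278049 + h(R(12, 22), 578)) + 207432 = (-278049 + sqrt((5*12)**2 + 578**2)) + 207432 = (-278049 + sqrt(60**2 + 334084)) + 207432 = (-278049 + sqrt(3600 + 334084)) + 207432 = (-278049 + sqrt(337684)) + 207432 = (-278049 + 2*sqrt(84421)) + 207432 = -70617 + 2*sqrt(84421)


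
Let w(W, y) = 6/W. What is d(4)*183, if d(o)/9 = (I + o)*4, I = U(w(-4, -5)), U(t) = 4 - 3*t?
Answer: 82350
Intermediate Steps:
I = 17/2 (I = 4 - 18/(-4) = 4 - 18*(-1)/4 = 4 - 3*(-3/2) = 4 + 9/2 = 17/2 ≈ 8.5000)
d(o) = 306 + 36*o (d(o) = 9*((17/2 + o)*4) = 9*(34 + 4*o) = 306 + 36*o)
d(4)*183 = (306 + 36*4)*183 = (306 + 144)*183 = 450*183 = 82350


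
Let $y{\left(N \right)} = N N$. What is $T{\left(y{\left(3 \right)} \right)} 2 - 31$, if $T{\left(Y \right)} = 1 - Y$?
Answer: $-47$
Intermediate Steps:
$y{\left(N \right)} = N^{2}$
$T{\left(y{\left(3 \right)} \right)} 2 - 31 = \left(1 - 3^{2}\right) 2 - 31 = \left(1 - 9\right) 2 - 31 = \left(-8\right) 2 - 31 = -16 - 31 = -47$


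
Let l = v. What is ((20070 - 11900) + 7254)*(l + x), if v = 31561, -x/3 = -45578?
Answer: 2595782080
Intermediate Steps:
x = 136734 (x = -3*(-45578) = 136734)
l = 31561
((20070 - 11900) + 7254)*(l + x) = ((20070 - 11900) + 7254)*(31561 + 136734) = (8170 + 7254)*168295 = 15424*168295 = 2595782080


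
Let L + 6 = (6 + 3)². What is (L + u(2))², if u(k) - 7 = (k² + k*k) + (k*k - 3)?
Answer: 8281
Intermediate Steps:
L = 75 (L = -6 + (6 + 3)² = -6 + 9² = -6 + 81 = 75)
u(k) = 4 + 3*k² (u(k) = 7 + ((k² + k*k) + (k*k - 3)) = 7 + ((k² + k²) + (k² - 3)) = 7 + (2*k² + (-3 + k²)) = 7 + (-3 + 3*k²) = 4 + 3*k²)
(L + u(2))² = (75 + (4 + 3*2²))² = (75 + (4 + 3*4))² = (75 + (4 + 12))² = (75 + 16)² = 91² = 8281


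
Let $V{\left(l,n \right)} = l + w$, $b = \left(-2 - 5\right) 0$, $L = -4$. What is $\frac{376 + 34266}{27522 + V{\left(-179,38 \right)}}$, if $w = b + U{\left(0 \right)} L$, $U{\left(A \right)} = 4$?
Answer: $\frac{34642}{27327} \approx 1.2677$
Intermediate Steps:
$b = 0$ ($b = \left(-7\right) 0 = 0$)
$w = -16$ ($w = 0 + 4 \left(-4\right) = 0 - 16 = -16$)
$V{\left(l,n \right)} = -16 + l$ ($V{\left(l,n \right)} = l - 16 = -16 + l$)
$\frac{376 + 34266}{27522 + V{\left(-179,38 \right)}} = \frac{376 + 34266}{27522 - 195} = \frac{34642}{27522 - 195} = \frac{34642}{27327}$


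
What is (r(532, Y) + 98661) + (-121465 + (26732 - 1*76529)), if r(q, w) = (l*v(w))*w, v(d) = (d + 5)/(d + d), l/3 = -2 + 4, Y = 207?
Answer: -71965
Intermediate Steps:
l = 6 (l = 3*(-2 + 4) = 3*2 = 6)
v(d) = (5 + d)/(2*d) (v(d) = (5 + d)/((2*d)) = (5 + d)*(1/(2*d)) = (5 + d)/(2*d))
r(q, w) = 15 + 3*w (r(q, w) = (6*((5 + w)/(2*w)))*w = (3*(5 + w)/w)*w = 15 + 3*w)
(r(532, Y) + 98661) + (-121465 + (26732 - 1*76529)) = ((15 + 3*207) + 98661) + (-121465 + (26732 - 1*76529)) = ((15 + 621) + 98661) + (-121465 + (26732 - 76529)) = (636 + 98661) + (-121465 - 49797) = 99297 - 171262 = -71965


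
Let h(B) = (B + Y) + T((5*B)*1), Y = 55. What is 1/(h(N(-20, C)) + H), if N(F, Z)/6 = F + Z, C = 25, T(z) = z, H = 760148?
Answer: 1/760383 ≈ 1.3151e-6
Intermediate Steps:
N(F, Z) = 6*F + 6*Z (N(F, Z) = 6*(F + Z) = 6*F + 6*Z)
h(B) = 55 + 6*B (h(B) = (B + 55) + (5*B)*1 = (55 + B) + 5*B = 55 + 6*B)
1/(h(N(-20, C)) + H) = 1/((55 + 6*(6*(-20) + 6*25)) + 760148) = 1/((55 + 6*(-120 + 150)) + 760148) = 1/((55 + 6*30) + 760148) = 1/((55 + 180) + 760148) = 1/(235 + 760148) = 1/760383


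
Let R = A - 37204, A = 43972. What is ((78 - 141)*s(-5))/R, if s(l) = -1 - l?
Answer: -7/188 ≈ -0.037234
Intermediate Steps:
R = 6768 (R = 43972 - 37204 = 6768)
((78 - 141)*s(-5))/R = ((78 - 141)*(-1 - 1*(-5)))/6768 = -63*(-1 + 5)*(1/6768) = -63*4*(1/6768) = -252*1/6768 = -7/188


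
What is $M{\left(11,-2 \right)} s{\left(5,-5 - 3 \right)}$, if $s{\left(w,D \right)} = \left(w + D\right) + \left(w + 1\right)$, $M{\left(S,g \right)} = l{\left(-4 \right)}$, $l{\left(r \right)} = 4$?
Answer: $12$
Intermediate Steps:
$M{\left(S,g \right)} = 4$
$s{\left(w,D \right)} = 1 + D + 2 w$ ($s{\left(w,D \right)} = \left(D + w\right) + \left(1 + w\right) = 1 + D + 2 w$)
$M{\left(11,-2 \right)} s{\left(5,-5 - 3 \right)} = 4 \left(1 - 8 + 2 \cdot 5\right) = 4 \left(1 - 8 + 10\right) = 4 \cdot 3 = 12$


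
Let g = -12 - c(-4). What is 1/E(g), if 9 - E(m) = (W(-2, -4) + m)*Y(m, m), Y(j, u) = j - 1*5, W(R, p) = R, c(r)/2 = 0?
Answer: -1/229 ≈ -0.0043668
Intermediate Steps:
c(r) = 0 (c(r) = 2*0 = 0)
Y(j, u) = -5 + j (Y(j, u) = j - 5 = -5 + j)
g = -12 (g = -12 - 1*0 = -12 + 0 = -12)
E(m) = 9 - (-5 + m)*(-2 + m) (E(m) = 9 - (-2 + m)*(-5 + m) = 9 - (-5 + m)*(-2 + m))
1/E(g) = 1/(-1 - 1*(-12)**2 + 7*(-12)) = 1/(-1 - 1*144 - 84) = 1/(-1 - 144 - 84) = 1/(-229) = -1/229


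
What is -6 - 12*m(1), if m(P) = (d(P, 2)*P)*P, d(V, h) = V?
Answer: -18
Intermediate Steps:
m(P) = P**3 (m(P) = (P*P)*P = P**2*P = P**3)
-6 - 12*m(1) = -6 - 12*1**3 = -6 - 12*1 = -6 - 12 = -18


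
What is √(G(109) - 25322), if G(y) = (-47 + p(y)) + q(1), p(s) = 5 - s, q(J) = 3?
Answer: 3*I*√2830 ≈ 159.59*I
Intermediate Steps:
G(y) = -39 - y (G(y) = (-47 + (5 - y)) + 3 = (-42 - y) + 3 = -39 - y)
√(G(109) - 25322) = √((-39 - 1*109) - 25322) = √((-39 - 109) - 25322) = √(-148 - 25322) = √(-25470) = 3*I*√2830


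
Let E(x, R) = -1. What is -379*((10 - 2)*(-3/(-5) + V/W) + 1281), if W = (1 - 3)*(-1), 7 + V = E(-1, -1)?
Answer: -2375951/5 ≈ -4.7519e+5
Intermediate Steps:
V = -8 (V = -7 - 1 = -8)
W = 2 (W = -2*(-1) = 2)
-379*((10 - 2)*(-3/(-5) + V/W) + 1281) = -379*((10 - 2)*(-3/(-5) - 8/2) + 1281) = -379*(8*(-3*(-⅕) - 8*½) + 1281) = -379*(8*(⅗ - 4) + 1281) = -379*(8*(-17/5) + 1281) = -379*(-136/5 + 1281) = -379*6269/5 = -2375951/5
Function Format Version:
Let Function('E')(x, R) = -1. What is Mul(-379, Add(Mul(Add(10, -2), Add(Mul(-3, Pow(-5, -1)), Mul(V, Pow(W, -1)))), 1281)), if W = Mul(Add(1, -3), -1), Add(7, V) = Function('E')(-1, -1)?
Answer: Rational(-2375951, 5) ≈ -4.7519e+5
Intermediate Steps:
V = -8 (V = Add(-7, -1) = -8)
W = 2 (W = Mul(-2, -1) = 2)
Mul(-379, Add(Mul(Add(10, -2), Add(Mul(-3, Pow(-5, -1)), Mul(V, Pow(W, -1)))), 1281)) = Mul(-379, Add(Mul(Add(10, -2), Add(Mul(-3, Pow(-5, -1)), Mul(-8, Pow(2, -1)))), 1281)) = Mul(-379, Add(Mul(8, Add(Mul(-3, Rational(-1, 5)), Mul(-8, Rational(1, 2)))), 1281)) = Mul(-379, Add(Mul(8, Add(Rational(3, 5), -4)), 1281)) = Mul(-379, Add(Mul(8, Rational(-17, 5)), 1281)) = Mul(-379, Add(Rational(-136, 5), 1281)) = Mul(-379, Rational(6269, 5)) = Rational(-2375951, 5)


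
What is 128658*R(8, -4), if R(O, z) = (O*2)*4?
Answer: 8234112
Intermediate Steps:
R(O, z) = 8*O (R(O, z) = (2*O)*4 = 8*O)
128658*R(8, -4) = 128658*(8*8) = 128658*64 = 8234112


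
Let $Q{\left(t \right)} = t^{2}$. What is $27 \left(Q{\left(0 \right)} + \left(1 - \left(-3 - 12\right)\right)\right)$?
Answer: $432$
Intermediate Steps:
$27 \left(Q{\left(0 \right)} + \left(1 - \left(-3 - 12\right)\right)\right) = 27 \left(0^{2} + \left(1 - \left(-3 - 12\right)\right)\right) = 27 \left(0 + \left(1 - \left(-3 - 12\right)\right)\right) = 27 \left(0 + \left(1 - -15\right)\right) = 27 \left(0 + \left(1 + 15\right)\right) = 27 \left(0 + 16\right) = 27 \cdot 16 = 432$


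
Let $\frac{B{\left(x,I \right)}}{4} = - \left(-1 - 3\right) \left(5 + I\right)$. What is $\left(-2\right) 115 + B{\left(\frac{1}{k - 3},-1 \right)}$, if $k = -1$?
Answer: $-166$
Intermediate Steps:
$B{\left(x,I \right)} = 80 + 16 I$ ($B{\left(x,I \right)} = 4 \left(- \left(-1 - 3\right) \left(5 + I\right)\right) = 4 \left(- \left(-4\right) \left(5 + I\right)\right) = 4 \left(- (-20 - 4 I)\right) = 4 \left(20 + 4 I\right) = 80 + 16 I$)
$\left(-2\right) 115 + B{\left(\frac{1}{k - 3},-1 \right)} = \left(-2\right) 115 + \left(80 + 16 \left(-1\right)\right) = -230 + \left(80 - 16\right) = -230 + 64 = -166$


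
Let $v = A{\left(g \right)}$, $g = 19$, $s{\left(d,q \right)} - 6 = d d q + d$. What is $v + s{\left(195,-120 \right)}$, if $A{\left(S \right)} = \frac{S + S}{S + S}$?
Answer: $-4562798$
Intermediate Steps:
$s{\left(d,q \right)} = 6 + d + q d^{2}$ ($s{\left(d,q \right)} = 6 + \left(d d q + d\right) = 6 + \left(d^{2} q + d\right) = 6 + \left(q d^{2} + d\right) = 6 + \left(d + q d^{2}\right) = 6 + d + q d^{2}$)
$A{\left(S \right)} = 1$ ($A{\left(S \right)} = \frac{2 S}{2 S} = 2 S \frac{1}{2 S} = 1$)
$v = 1$
$v + s{\left(195,-120 \right)} = 1 + \left(6 + 195 - 120 \cdot 195^{2}\right) = 1 + \left(6 + 195 - 4563000\right) = 1 - 4562799 = -4562798$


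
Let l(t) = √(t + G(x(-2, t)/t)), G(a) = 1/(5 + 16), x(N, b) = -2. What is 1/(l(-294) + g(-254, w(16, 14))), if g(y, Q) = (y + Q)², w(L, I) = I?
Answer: 1209600/69672966173 - I*√129633/69672966173 ≈ 1.7361e-5 - 5.1677e-9*I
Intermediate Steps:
g(y, Q) = (Q + y)²
G(a) = 1/21
l(t) = √(1/21 + t) (l(t) = √(t + 1/21) = √(1/21 + t))
1/(l(-294) + g(-254, w(16, 14))) = 1/(√(21 + 441*(-294))/21 + (14 - 254)²) = 1/(√(21 - 129654)/21 + (-240)²) = 1/(√(-129633)/21 + 57600) = 1/((I*√129633)/21 + 57600) = 1/(I*√129633/21 + 57600) = 1/(57600 + I*√129633/21)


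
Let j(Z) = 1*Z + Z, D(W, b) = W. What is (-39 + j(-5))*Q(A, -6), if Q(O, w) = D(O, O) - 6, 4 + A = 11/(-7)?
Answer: 567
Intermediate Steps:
A = -39/7 (A = -4 + 11/(-7) = -4 + 11*(-1/7) = -4 - 11/7 = -39/7 ≈ -5.5714)
j(Z) = 2*Z (j(Z) = Z + Z = 2*Z)
Q(O, w) = -6 + O (Q(O, w) = O - 6 = -6 + O)
(-39 + j(-5))*Q(A, -6) = (-39 + 2*(-5))*(-6 - 39/7) = (-39 - 10)*(-81/7) = -49*(-81/7) = 567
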